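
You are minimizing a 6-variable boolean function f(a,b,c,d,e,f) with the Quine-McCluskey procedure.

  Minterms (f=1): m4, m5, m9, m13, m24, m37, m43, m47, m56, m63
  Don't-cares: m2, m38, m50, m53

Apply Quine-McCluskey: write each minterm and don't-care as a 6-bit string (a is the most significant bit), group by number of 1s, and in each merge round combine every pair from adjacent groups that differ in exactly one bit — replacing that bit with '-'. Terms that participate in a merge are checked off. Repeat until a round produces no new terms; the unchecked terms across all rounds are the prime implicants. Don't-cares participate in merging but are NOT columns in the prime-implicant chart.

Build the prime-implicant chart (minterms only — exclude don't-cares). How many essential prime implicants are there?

5

size-2^0 implicants → 000010  000100(✓)  000101(✓)  001001(✓)  001101(✓)  011000(✓)  100101(✓)  100110  101011(✓)  101111(✓)  110010  110101(✓)  111000(✓)  111111(✓)
size-2^1 implicants → -00101  -11000  00-101  00010-  001-01  1-0101  1-1111  101-11
Unchecked terms (primes): -00101, -11000, 00-101, 000010, 00010-, 001-01, 1-0101, 1-1111, 100110, 101-11, 110010
Minterm coverage:
  m4 ⊆ 00010- [E]
  m5 ⊆ -00101,00-101,00010-
  m9 ⊆ 001-01 [E]
  m13 ⊆ 00-101,001-01
  m24 ⊆ -11000 [E]
  m37 ⊆ -00101,1-0101
  m43 ⊆ 101-11 [E]
  m47 ⊆ 1-1111,101-11
  m56 ⊆ -11000 [E]
  m63 ⊆ 1-1111 [E]
E = {-11000, 00010-, 001-01, 1-1111, 101-11}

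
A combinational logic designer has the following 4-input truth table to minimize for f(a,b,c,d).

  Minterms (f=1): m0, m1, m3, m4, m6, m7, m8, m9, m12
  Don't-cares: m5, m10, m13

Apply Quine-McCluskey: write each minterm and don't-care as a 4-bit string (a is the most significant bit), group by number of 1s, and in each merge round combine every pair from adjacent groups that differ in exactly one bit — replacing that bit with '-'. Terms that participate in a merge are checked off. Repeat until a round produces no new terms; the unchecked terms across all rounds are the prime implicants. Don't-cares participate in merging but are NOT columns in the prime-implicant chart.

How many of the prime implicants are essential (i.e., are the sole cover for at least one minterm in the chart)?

size-2^0 implicants → 0000(✓)  0001(✓)  0011(✓)  0100(✓)  0101(✓)  0110(✓)  0111(✓)  1000(✓)  1001(✓)  1010(✓)  1100(✓)  1101(✓)
size-2^1 implicants → -000(✓)  -001(✓)  -100(✓)  -101(✓)  0-00(✓)  0-01(✓)  0-11(✓)  00-1(✓)  000-(✓)  01-0(✓)  01-1(✓)  010-(✓)  011-(✓)  1-00(✓)  1-01(✓)  10-0  100-(✓)  110-(✓)
size-2^2 implicants → --00(✓)  --01(✓)  -00-(✓)  -10-(✓)  0--1  0-0-(✓)  01--  1-0-(✓)
size-2^3 implicants → --0-
Unchecked terms (primes): --0-, 0--1, 01--, 10-0
Minterm coverage:
  m0 ⊆ --0- [E]
  m1 ⊆ --0-,0--1
  m3 ⊆ 0--1 [E]
  m4 ⊆ --0-,01--
  m6 ⊆ 01-- [E]
  m7 ⊆ 0--1,01--
  m8 ⊆ --0-,10-0
  m9 ⊆ --0- [E]
  m12 ⊆ --0- [E]
E = {--0-, 0--1, 01--}

3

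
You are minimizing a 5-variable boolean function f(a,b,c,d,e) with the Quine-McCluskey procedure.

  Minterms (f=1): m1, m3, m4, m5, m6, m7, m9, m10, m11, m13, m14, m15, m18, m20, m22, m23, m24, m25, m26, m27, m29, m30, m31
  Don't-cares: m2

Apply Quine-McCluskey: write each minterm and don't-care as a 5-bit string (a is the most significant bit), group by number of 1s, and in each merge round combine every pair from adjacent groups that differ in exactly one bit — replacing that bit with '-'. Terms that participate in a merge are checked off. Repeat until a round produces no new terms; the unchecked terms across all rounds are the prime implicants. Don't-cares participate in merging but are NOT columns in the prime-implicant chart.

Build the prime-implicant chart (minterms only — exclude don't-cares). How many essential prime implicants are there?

[col 0] 00001*, 00010*, 00011*, 00100*, 00101*, 00110*, 00111*, 01001*, 01010*, 01011*, 01101*, 01110*, 01111*, 10010*, 10100*, 10110*, 10111*, 11000*, 11001*, 11010*, 11011*, 11101*, 11110*, 11111*
[col 1] -0010*, -0100*, -0110*, -0111*, -1001*, -1010*, -1011*, -1101*, -1110*, -1111*, 0-001*, 0-010*, 0-011*, 0-101*, 0-110*, 0-111*, 00-01*, 00-10*, 00-11*, 000-1*, 0001-*, 001-0*, 001-1*, 0010-*, 0011-*, 01-01*, 01-10*, 01-11*, 010-1*, 0101-*, 011-1*, 0111-*, 1-010*, 1-110*, 1-111*, 10-10*, 101-0*, 1011-*, 11-01*, 11-10*, 11-11*, 110-0*, 110-1*, 1100-*, 1101-*, 111-1*, 1111-*
[col 2] --010*, --110*, --111*, -0-10*, -01-0, -011-*, -1-01*, -1-10*, -1-11*, -10-1*, -101-*, -11-1*, -111-*, 0--01*, 0--10*, 0--11*, 0-0-1*, 0-01-*, 0-1-1*, 0-11-*, 00--1*, 00-1-*, 001--, 01--1*, 01-1-*, 1--10*, 1-11-*, 11--1*, 11-1-*, 110--
[col 3] ---10, --11-, -1--1, -1-1-, 0---1, 0--1-
Prime implicants: ---10, --11-, -01-0, -1--1, -1-1-, 0---1, 0--1-, 001--, 110--
PI chart (minterm → PIs covering it):
  1 | 0---1  (sole → essential)
  3 | 0---1,0--1-
  4 | -01-0,001--
  5 | 0---1,001--
  6 | ---10,--11-,-01-0,0--1-,001--
  7 | --11-,0---1,0--1-,001--
  9 | -1--1,0---1
  10 | ---10,-1-1-,0--1-
  11 | -1--1,-1-1-,0---1,0--1-
  13 | -1--1,0---1
  14 | ---10,--11-,-1-1-,0--1-
  15 | --11-,-1--1,-1-1-,0---1,0--1-
  18 | ---10  (sole → essential)
  20 | -01-0  (sole → essential)
  22 | ---10,--11-,-01-0
  23 | --11-  (sole → essential)
  24 | 110--  (sole → essential)
  25 | -1--1,110--
  26 | ---10,-1-1-,110--
  27 | -1--1,-1-1-,110--
  29 | -1--1  (sole → essential)
  30 | ---10,--11-,-1-1-
  31 | --11-,-1--1,-1-1-
Essential prime implicants: ---10, --11-, -01-0, -1--1, 0---1, 110--

6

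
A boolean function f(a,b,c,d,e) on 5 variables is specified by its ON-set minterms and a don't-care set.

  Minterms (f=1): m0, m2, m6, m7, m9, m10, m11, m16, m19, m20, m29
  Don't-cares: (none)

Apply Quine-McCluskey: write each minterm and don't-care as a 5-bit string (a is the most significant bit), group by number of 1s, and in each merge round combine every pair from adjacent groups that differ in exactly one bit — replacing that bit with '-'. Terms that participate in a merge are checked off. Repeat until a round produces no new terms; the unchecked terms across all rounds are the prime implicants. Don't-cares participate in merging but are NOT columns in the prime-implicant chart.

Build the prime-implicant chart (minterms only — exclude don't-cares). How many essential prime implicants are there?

Round 0: 00000✓ 00010✓ 00110✓ 00111✓ 01001✓ 01010✓ 01011✓ 10000✓ 10011 10100✓ 11101
Round 1: -0000 0-010 00-10 000-0 0011- 010-1 0101- 10-00
PIs = {-0000, 0-010, 00-10, 000-0, 0011-, 010-1, 0101-, 10-00, 10011, 11101}
Coverage chart:
  m0: -0000,000-0
  m2: 0-010,00-10,000-0
  m6: 00-10,0011-
  m7: 0011- ←essential
  m9: 010-1 ←essential
  m10: 0-010,0101-
  m11: 010-1,0101-
  m16: -0000,10-00
  m19: 10011 ←essential
  m20: 10-00 ←essential
  m29: 11101 ←essential
Essential: 0011-, 010-1, 10-00, 10011, 11101

5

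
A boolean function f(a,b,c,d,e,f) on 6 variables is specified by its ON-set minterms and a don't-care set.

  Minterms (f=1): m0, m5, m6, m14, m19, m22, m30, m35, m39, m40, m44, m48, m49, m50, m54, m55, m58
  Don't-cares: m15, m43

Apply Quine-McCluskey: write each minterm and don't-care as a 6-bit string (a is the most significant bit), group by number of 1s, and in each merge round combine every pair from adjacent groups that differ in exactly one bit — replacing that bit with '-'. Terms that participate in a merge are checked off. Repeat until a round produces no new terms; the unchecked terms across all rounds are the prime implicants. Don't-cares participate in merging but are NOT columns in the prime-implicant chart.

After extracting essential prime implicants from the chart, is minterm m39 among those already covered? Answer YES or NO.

size-2^0 implicants → 000000  000101  000110(✓)  001110(✓)  001111(✓)  010011  010110(✓)  011110(✓)  100011(✓)  100111(✓)  101000(✓)  101011(✓)  101100(✓)  110000(✓)  110001(✓)  110010(✓)  110110(✓)  110111(✓)  111010(✓)
size-2^1 implicants → -10110  0-0110(✓)  0-1110(✓)  00-110(✓)  00111-  01-110(✓)  1-0111  10-011  100-11  101-00  11-010  110-10  1100-0  11000-  11011-
size-2^2 implicants → 0--110
Unchecked terms (primes): -10110, 0--110, 000000, 000101, 00111-, 010011, 1-0111, 10-011, 100-11, 101-00, 11-010, 110-10, 1100-0, 11000-, 11011-
Minterm coverage:
  m0 ⊆ 000000 [E]
  m5 ⊆ 000101 [E]
  m6 ⊆ 0--110 [E]
  m14 ⊆ 0--110,00111-
  m19 ⊆ 010011 [E]
  m22 ⊆ -10110,0--110
  m30 ⊆ 0--110 [E]
  m35 ⊆ 10-011,100-11
  m39 ⊆ 1-0111,100-11
  m40 ⊆ 101-00 [E]
  m44 ⊆ 101-00 [E]
  m48 ⊆ 1100-0,11000-
  m49 ⊆ 11000- [E]
  m50 ⊆ 11-010,110-10,1100-0
  m54 ⊆ -10110,110-10,11011-
  m55 ⊆ 1-0111,11011-
  m58 ⊆ 11-010 [E]
E = {0--110, 000000, 000101, 010011, 101-00, 11-010, 11000-}

NO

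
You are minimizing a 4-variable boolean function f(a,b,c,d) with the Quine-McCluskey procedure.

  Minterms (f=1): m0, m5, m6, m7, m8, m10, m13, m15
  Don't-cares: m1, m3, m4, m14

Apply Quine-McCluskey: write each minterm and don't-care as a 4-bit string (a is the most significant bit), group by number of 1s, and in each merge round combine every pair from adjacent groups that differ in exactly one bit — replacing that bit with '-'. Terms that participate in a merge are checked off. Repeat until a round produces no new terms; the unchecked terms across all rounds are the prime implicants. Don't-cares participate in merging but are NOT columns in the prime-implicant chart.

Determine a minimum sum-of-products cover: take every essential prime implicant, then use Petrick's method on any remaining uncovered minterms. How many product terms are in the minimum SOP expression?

4

size-2^0 implicants → 0000(✓)  0001(✓)  0011(✓)  0100(✓)  0101(✓)  0110(✓)  0111(✓)  1000(✓)  1010(✓)  1101(✓)  1110(✓)  1111(✓)
size-2^1 implicants → -000  -101(✓)  -110(✓)  -111(✓)  0-00(✓)  0-01(✓)  0-11(✓)  00-1(✓)  000-(✓)  01-0(✓)  01-1(✓)  010-(✓)  011-(✓)  1-10  10-0  11-1(✓)  111-(✓)
size-2^2 implicants → -1-1  -11-  0--1  0-0-  01--
Unchecked terms (primes): -000, -1-1, -11-, 0--1, 0-0-, 01--, 1-10, 10-0
Minterm coverage:
  m0 ⊆ -000,0-0-
  m5 ⊆ -1-1,0--1,0-0-,01--
  m6 ⊆ -11-,01--
  m7 ⊆ -1-1,-11-,0--1,01--
  m8 ⊆ -000,10-0
  m10 ⊆ 1-10,10-0
  m13 ⊆ -1-1 [E]
  m15 ⊆ -1-1,-11-
E = {-1-1}
Petrick residual → -000, -11-, 1-10
Cover = b'c'd' + bd + bc + acd'  |cover|=4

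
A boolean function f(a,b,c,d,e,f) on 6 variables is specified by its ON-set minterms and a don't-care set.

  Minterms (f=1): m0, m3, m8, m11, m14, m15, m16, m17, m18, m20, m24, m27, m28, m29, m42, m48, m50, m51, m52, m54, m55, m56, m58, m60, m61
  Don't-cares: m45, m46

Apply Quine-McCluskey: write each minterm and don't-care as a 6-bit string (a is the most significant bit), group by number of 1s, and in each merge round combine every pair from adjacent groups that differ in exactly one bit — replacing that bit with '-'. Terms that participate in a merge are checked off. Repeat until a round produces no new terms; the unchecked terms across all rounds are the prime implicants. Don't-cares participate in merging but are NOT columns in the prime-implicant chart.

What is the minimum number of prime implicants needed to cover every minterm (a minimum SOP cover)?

10

size-2^0 implicants → 000000(✓)  000011(✓)  001000(✓)  001011(✓)  001110(✓)  001111(✓)  010000(✓)  010001(✓)  010010(✓)  010100(✓)  011000(✓)  011011(✓)  011100(✓)  011101(✓)  101010(✓)  101101(✓)  101110(✓)  110000(✓)  110010(✓)  110011(✓)  110100(✓)  110110(✓)  110111(✓)  111000(✓)  111010(✓)  111100(✓)  111101(✓)
size-2^1 implicants → -01110  -10000(✓)  -10010(✓)  -10100(✓)  -11000(✓)  -11100(✓)  -11101(✓)  0-0000(✓)  0-1000(✓)  0-1011  00-000(✓)  00-011  001-11  00111-  01-000(✓)  01-100(✓)  010-00(✓)  0100-0(✓)  01000-  011-00(✓)  01110-(✓)  1-1010  1-1101  101-10  11-000(✓)  11-010(✓)  11-100(✓)  110-00(✓)  110-10(✓)  110-11(✓)  1100-0(✓)  11001-(✓)  1101-0(✓)  11011-(✓)  111-00(✓)  1110-0(✓)  11110-(✓)
size-2^2 implicants → -1-000(✓)  -1-100(✓)  -10-00(✓)  -100-0  -11-00(✓)  -1110-  0--000  01--00(✓)  11--00(✓)  11-0-0  110--0  110-1-
size-2^3 implicants → -1--00
Unchecked terms (primes): -01110, -1--00, -100-0, -1110-, 0--000, 0-1011, 00-011, 001-11, 00111-, 01000-, 1-1010, 1-1101, 101-10, 11-0-0, 110--0, 110-1-
Minterm coverage:
  m0 ⊆ 0--000 [E]
  m3 ⊆ 00-011 [E]
  m8 ⊆ 0--000 [E]
  m11 ⊆ 0-1011,00-011,001-11
  m14 ⊆ -01110,00111-
  m15 ⊆ 001-11,00111-
  m16 ⊆ -1--00,-100-0,0--000,01000-
  m17 ⊆ 01000- [E]
  m18 ⊆ -100-0 [E]
  m20 ⊆ -1--00 [E]
  m24 ⊆ -1--00,0--000
  m27 ⊆ 0-1011 [E]
  m28 ⊆ -1--00,-1110-
  m29 ⊆ -1110- [E]
  m42 ⊆ 1-1010,101-10
  m48 ⊆ -1--00,-100-0,11-0-0,110--0
  m50 ⊆ -100-0,11-0-0,110--0,110-1-
  m51 ⊆ 110-1- [E]
  m52 ⊆ -1--00,110--0
  m54 ⊆ 110--0,110-1-
  m55 ⊆ 110-1- [E]
  m56 ⊆ -1--00,11-0-0
  m58 ⊆ 1-1010,11-0-0
  m60 ⊆ -1--00,-1110-
  m61 ⊆ -1110-,1-1101
E = {-1--00, -100-0, -1110-, 0--000, 0-1011, 00-011, 01000-, 110-1-}
Petrick residual → 00111-, 1-1010
Cover = be'f' + bc'd'f' + bcde' + a'd'e'f' + a'cd'ef + a'b'd'ef + a'b'cde + a'bc'd'e' + acd'ef' + abc'e  |cover|=10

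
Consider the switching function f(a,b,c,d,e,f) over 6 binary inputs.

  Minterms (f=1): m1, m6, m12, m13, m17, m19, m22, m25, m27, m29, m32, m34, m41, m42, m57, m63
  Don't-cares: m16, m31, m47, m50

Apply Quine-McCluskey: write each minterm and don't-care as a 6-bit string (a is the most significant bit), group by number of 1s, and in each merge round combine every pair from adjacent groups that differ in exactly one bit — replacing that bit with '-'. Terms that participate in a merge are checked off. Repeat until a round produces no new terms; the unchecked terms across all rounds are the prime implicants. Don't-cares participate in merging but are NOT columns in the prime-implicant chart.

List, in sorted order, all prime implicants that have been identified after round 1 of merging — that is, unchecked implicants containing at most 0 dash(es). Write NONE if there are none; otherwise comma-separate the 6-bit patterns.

NONE

[col 0] 000001*, 000110*, 001100*, 001101*, 010000*, 010001*, 010011*, 010110*, 011001*, 011011*, 011101*, 011111*, 100000*, 100010*, 101001*, 101010*, 101111*, 110010*, 111001*, 111111*
[col 1] -11001, -11111, 0-0001, 0-0110, 0-1101, 00110-, 01-001*, 01-011*, 0100-1*, 01000-, 011-01*, 011-11*, 0110-1*, 0111-1*, 1-0010, 1-1001, 1-1111, 10-010, 1000-0
[col 2] 01-0-1, 011--1
Prime implicants: -11001, -11111, 0-0001, 0-0110, 0-1101, 00110-, 01-0-1, 01000-, 011--1, 1-0010, 1-1001, 1-1111, 10-010, 1000-0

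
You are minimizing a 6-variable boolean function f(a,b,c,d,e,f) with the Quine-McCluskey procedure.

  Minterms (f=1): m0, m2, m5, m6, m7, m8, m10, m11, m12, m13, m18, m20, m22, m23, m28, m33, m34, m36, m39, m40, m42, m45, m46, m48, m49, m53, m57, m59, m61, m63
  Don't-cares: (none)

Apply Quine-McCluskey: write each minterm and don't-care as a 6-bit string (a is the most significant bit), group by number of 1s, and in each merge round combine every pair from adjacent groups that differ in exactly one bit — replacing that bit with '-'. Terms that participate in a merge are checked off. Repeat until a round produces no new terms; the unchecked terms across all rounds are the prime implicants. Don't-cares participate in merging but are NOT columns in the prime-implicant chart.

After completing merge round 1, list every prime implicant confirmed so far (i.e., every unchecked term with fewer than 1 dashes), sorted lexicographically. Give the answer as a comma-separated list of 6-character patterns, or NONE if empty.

100100

Round 0: 000000✓ 000010✓ 000101✓ 000110✓ 000111✓ 001000✓ 001010✓ 001011✓ 001100✓ 001101✓ 010010✓ 010100✓ 010110✓ 010111✓ 011100✓ 100001✓ 100010✓ 100100 100111✓ 101000✓ 101010✓ 101101✓ 101110✓ 110000✓ 110001✓ 110101✓ 111001✓ 111011✓ 111101✓ 111111✓
Round 1: -00010✓ -00111 -01000✓ -01010✓ -01101 0-0010✓ 0-0110✓ 0-0111✓ 0-1100 00-000✓ 00-010✓ 00-101 000-10✓ 0000-0✓ 0001-1 00011-✓ 001-00 0010-0✓ 00101- 00110- 01-100 010-10✓ 0101-0 01011-✓ 1-0001 1-1101 10-010✓ 101-10 1010-0✓ 11-001✓ 11-101✓ 110-01✓ 11000- 111-01✓ 111-11✓ 1110-1✓ 1111-1✓
Round 2: -0-010 -010-0 0-0-10 0-011- 00-0-0 11--01 111--1
PIs = {-0-010, -00111, -010-0, -01101, 0-0-10, 0-011-, 0-1100, 00-0-0, 00-101, 0001-1, 001-00, 00101-, 00110-, 01-100, 0101-0, 1-0001, 1-1101, 100100, 101-10, 11--01, 11000-, 111--1}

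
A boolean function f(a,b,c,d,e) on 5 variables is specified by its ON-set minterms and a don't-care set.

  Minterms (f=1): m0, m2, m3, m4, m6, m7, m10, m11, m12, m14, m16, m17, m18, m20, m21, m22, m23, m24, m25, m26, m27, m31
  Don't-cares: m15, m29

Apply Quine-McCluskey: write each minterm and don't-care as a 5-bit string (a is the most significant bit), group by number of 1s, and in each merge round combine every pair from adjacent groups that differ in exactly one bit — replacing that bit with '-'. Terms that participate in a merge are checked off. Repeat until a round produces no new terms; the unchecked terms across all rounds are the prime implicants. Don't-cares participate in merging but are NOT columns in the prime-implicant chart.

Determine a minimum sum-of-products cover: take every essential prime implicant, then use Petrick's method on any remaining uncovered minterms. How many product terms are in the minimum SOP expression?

6

[col 0] 00000*, 00010*, 00011*, 00100*, 00110*, 00111*, 01010*, 01011*, 01100*, 01110*, 01111*, 10000*, 10001*, 10010*, 10100*, 10101*, 10110*, 10111*, 11000*, 11001*, 11010*, 11011*, 11101*, 11111*
[col 1] -0000*, -0010*, -0100*, -0110*, -0111*, -1010*, -1011*, -1111*, 0-010*, 0-011*, 0-100*, 0-110*, 0-111*, 00-00*, 00-10*, 00-11*, 000-0*, 0001-*, 001-0*, 0011-*, 01-10*, 01-11*, 0101-*, 011-0*, 0111-*, 1-000*, 1-001*, 1-010*, 1-101*, 1-111*, 10-00*, 10-01*, 10-10*, 100-0*, 1000-*, 101-0*, 101-1*, 1010-*, 1011-*, 11-01*, 11-11*, 110-0*, 110-1*, 1100-*, 1101-*, 111-1*
[col 2] --010, --111, -0-00*, -0-10*, -00-0*, -01-0*, -011-, -1-11, -101-, 0--10*, 0--11*, 0-01-*, 0-1-0, 0-11-*, 00--0*, 00-1-*, 01-1-*, 1--01, 1-0-0, 1-00-, 1-1-1, 10--0*, 10-0-, 101--, 11--1, 110--
[col 3] -0--0, 0--1-
Prime implicants: --010, --111, -0--0, -011-, -1-11, -101-, 0--1-, 0-1-0, 1--01, 1-0-0, 1-00-, 1-1-1, 10-0-, 101--, 11--1, 110--
PI chart (minterm → PIs covering it):
  0 | -0--0  (sole → essential)
  2 | --010,-0--0,0--1-
  3 | 0--1-  (sole → essential)
  4 | -0--0,0-1-0
  6 | -0--0,-011-,0--1-,0-1-0
  7 | --111,-011-,0--1-
  10 | --010,-101-,0--1-
  11 | -1-11,-101-,0--1-
  12 | 0-1-0  (sole → essential)
  14 | 0--1-,0-1-0
  16 | -0--0,1-0-0,1-00-,10-0-
  17 | 1--01,1-00-,10-0-
  18 | --010,-0--0,1-0-0
  20 | -0--0,10-0-,101--
  21 | 1--01,1-1-1,10-0-,101--
  22 | -0--0,-011-,101--
  23 | --111,-011-,1-1-1,101--
  24 | 1-0-0,1-00-,110--
  25 | 1--01,1-00-,11--1,110--
  26 | --010,-101-,1-0-0,110--
  27 | -1-11,-101-,11--1,110--
  31 | --111,-1-11,1-1-1,11--1
Essential prime implicants: -0--0, 0--1-, 0-1-0
Petrick residual → --111, 1--01, 110--
Minimum SOP uses 6 PIs: cde + b'e' + a'd + a'ce' + ad'e + abc'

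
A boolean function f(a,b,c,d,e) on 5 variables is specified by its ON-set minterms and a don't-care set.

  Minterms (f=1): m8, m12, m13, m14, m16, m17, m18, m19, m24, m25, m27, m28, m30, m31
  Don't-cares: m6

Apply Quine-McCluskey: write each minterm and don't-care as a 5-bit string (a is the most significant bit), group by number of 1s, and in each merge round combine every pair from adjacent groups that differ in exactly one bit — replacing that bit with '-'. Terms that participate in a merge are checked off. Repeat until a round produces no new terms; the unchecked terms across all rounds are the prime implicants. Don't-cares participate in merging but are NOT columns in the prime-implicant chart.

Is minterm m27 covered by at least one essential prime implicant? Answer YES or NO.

[col 0] 00110*, 01000*, 01100*, 01101*, 01110*, 10000*, 10001*, 10010*, 10011*, 11000*, 11001*, 11011*, 11100*, 11110*, 11111*
[col 1] -1000*, -1100*, -1110*, 0-110, 01-00*, 011-0*, 0110-, 1-000*, 1-001*, 1-011*, 100-0*, 100-1*, 1000-*, 1001-*, 11-00*, 11-11, 110-1*, 1100-*, 111-0*, 1111-
[col 2] -1-00, -11-0, 1-0-1, 1-00-, 100--
Prime implicants: -1-00, -11-0, 0-110, 0110-, 1-0-1, 1-00-, 100--, 11-11, 1111-
PI chart (minterm → PIs covering it):
  8 | -1-00  (sole → essential)
  12 | -1-00,-11-0,0110-
  13 | 0110-  (sole → essential)
  14 | -11-0,0-110
  16 | 1-00-,100--
  17 | 1-0-1,1-00-,100--
  18 | 100--  (sole → essential)
  19 | 1-0-1,100--
  24 | -1-00,1-00-
  25 | 1-0-1,1-00-
  27 | 1-0-1,11-11
  28 | -1-00,-11-0
  30 | -11-0,1111-
  31 | 11-11,1111-
Essential prime implicants: -1-00, 0110-, 100--

NO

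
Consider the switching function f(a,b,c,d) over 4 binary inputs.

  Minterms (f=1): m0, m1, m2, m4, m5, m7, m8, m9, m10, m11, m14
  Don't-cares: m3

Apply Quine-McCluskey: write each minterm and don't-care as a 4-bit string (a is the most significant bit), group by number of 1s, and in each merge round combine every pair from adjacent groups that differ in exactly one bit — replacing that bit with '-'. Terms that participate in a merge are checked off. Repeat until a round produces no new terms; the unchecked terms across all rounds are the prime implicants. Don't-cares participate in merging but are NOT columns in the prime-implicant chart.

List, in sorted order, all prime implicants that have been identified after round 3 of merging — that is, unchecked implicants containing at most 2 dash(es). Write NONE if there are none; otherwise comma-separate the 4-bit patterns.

0--1, 0-0-, 1-10

size-2^0 implicants → 0000(✓)  0001(✓)  0010(✓)  0011(✓)  0100(✓)  0101(✓)  0111(✓)  1000(✓)  1001(✓)  1010(✓)  1011(✓)  1110(✓)
size-2^1 implicants → -000(✓)  -001(✓)  -010(✓)  -011(✓)  0-00(✓)  0-01(✓)  0-11(✓)  00-0(✓)  00-1(✓)  000-(✓)  001-(✓)  01-1(✓)  010-(✓)  1-10  10-0(✓)  10-1(✓)  100-(✓)  101-(✓)
size-2^2 implicants → -0-0(✓)  -0-1(✓)  -00-(✓)  -01-(✓)  0--1  0-0-  00--(✓)  10--(✓)
size-2^3 implicants → -0--
Unchecked terms (primes): -0--, 0--1, 0-0-, 1-10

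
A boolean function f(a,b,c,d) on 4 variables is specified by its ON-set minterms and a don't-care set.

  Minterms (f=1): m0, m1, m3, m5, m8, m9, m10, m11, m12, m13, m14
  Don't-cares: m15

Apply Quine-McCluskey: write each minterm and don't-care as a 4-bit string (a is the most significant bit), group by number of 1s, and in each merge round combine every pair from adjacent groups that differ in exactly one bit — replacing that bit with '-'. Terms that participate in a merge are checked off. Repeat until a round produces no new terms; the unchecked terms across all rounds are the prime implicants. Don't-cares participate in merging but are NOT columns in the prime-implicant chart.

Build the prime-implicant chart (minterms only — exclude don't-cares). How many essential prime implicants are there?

size-2^0 implicants → 0000(✓)  0001(✓)  0011(✓)  0101(✓)  1000(✓)  1001(✓)  1010(✓)  1011(✓)  1100(✓)  1101(✓)  1110(✓)  1111(✓)
size-2^1 implicants → -000(✓)  -001(✓)  -011(✓)  -101(✓)  0-01(✓)  00-1(✓)  000-(✓)  1-00(✓)  1-01(✓)  1-10(✓)  1-11(✓)  10-0(✓)  10-1(✓)  100-(✓)  101-(✓)  11-0(✓)  11-1(✓)  110-(✓)  111-(✓)
size-2^2 implicants → --01  -0-1  -00-  1--0(✓)  1--1(✓)  1-0-(✓)  1-1-(✓)  10--(✓)  11--(✓)
size-2^3 implicants → 1---
Unchecked terms (primes): --01, -0-1, -00-, 1---
Minterm coverage:
  m0 ⊆ -00- [E]
  m1 ⊆ --01,-0-1,-00-
  m3 ⊆ -0-1 [E]
  m5 ⊆ --01 [E]
  m8 ⊆ -00-,1---
  m9 ⊆ --01,-0-1,-00-,1---
  m10 ⊆ 1--- [E]
  m11 ⊆ -0-1,1---
  m12 ⊆ 1--- [E]
  m13 ⊆ --01,1---
  m14 ⊆ 1--- [E]
E = {--01, -0-1, -00-, 1---}

4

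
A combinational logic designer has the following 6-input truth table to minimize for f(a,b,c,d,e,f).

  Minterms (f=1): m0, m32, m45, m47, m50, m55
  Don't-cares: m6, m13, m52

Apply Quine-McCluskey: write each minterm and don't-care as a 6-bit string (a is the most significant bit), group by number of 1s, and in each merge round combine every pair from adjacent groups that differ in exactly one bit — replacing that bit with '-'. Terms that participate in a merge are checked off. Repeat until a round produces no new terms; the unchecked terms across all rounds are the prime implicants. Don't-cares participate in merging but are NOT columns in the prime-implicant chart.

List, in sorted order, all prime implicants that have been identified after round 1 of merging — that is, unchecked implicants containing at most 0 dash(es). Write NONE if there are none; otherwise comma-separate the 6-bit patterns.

000110, 110010, 110100, 110111

size-2^0 implicants → 000000(✓)  000110  001101(✓)  100000(✓)  101101(✓)  101111(✓)  110010  110100  110111
size-2^1 implicants → -00000  -01101  1011-1
Unchecked terms (primes): -00000, -01101, 000110, 1011-1, 110010, 110100, 110111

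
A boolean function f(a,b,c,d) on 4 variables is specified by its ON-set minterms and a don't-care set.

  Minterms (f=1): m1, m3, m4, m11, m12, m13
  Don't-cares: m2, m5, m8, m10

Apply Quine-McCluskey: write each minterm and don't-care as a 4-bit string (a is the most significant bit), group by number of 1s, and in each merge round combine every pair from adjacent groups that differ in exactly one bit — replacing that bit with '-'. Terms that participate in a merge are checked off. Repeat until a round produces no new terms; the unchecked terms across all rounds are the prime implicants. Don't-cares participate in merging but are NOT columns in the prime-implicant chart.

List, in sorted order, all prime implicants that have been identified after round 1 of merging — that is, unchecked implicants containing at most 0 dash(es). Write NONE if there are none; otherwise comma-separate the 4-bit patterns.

Round 0: 0001✓ 0010✓ 0011✓ 0100✓ 0101✓ 1000✓ 1010✓ 1011✓ 1100✓ 1101✓
Round 1: -010✓ -011✓ -100✓ -101✓ 0-01 00-1 001-✓ 010-✓ 1-00 10-0 101-✓ 110-✓
Round 2: -01- -10-
PIs = {-01-, -10-, 0-01, 00-1, 1-00, 10-0}

NONE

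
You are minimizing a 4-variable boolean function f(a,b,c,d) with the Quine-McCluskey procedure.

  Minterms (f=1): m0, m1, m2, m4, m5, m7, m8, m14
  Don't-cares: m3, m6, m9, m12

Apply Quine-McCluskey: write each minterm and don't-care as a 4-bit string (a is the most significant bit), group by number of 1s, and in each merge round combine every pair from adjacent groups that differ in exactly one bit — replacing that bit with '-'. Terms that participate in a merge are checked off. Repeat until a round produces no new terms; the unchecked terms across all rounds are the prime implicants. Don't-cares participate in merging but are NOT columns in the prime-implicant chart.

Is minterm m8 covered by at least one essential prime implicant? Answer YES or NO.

NO

Round 0: 0000✓ 0001✓ 0010✓ 0011✓ 0100✓ 0101✓ 0110✓ 0111✓ 1000✓ 1001✓ 1100✓ 1110✓
Round 1: -000✓ -001✓ -100✓ -110✓ 0-00✓ 0-01✓ 0-10✓ 0-11✓ 00-0✓ 00-1✓ 000-✓ 001-✓ 01-0✓ 01-1✓ 010-✓ 011-✓ 1-00✓ 100-✓ 11-0✓
Round 2: --00 -00- -1-0 0--0✓ 0--1✓ 0-0-✓ 0-1-✓ 00--✓ 01--✓
Round 3: 0---
PIs = {--00, -00-, -1-0, 0---}
Coverage chart:
  m0: --00,-00-,0---
  m1: -00-,0---
  m2: 0--- ←essential
  m4: --00,-1-0,0---
  m5: 0--- ←essential
  m7: 0--- ←essential
  m8: --00,-00-
  m14: -1-0 ←essential
Essential: -1-0, 0---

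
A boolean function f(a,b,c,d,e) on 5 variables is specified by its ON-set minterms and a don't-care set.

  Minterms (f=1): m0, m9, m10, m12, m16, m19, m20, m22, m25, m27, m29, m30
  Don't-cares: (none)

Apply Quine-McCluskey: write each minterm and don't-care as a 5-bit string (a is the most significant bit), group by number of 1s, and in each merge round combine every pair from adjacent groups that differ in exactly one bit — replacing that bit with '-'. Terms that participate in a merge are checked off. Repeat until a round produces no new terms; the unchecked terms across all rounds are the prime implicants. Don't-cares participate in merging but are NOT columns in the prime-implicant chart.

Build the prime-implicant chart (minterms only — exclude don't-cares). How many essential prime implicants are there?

size-2^0 implicants → 00000(✓)  01001(✓)  01010  01100  10000(✓)  10011(✓)  10100(✓)  10110(✓)  11001(✓)  11011(✓)  11101(✓)  11110(✓)
size-2^1 implicants → -0000  -1001  1-011  1-110  10-00  101-0  11-01  110-1
Unchecked terms (primes): -0000, -1001, 01010, 01100, 1-011, 1-110, 10-00, 101-0, 11-01, 110-1
Minterm coverage:
  m0 ⊆ -0000 [E]
  m9 ⊆ -1001 [E]
  m10 ⊆ 01010 [E]
  m12 ⊆ 01100 [E]
  m16 ⊆ -0000,10-00
  m19 ⊆ 1-011 [E]
  m20 ⊆ 10-00,101-0
  m22 ⊆ 1-110,101-0
  m25 ⊆ -1001,11-01,110-1
  m27 ⊆ 1-011,110-1
  m29 ⊆ 11-01 [E]
  m30 ⊆ 1-110 [E]
E = {-0000, -1001, 01010, 01100, 1-011, 1-110, 11-01}

7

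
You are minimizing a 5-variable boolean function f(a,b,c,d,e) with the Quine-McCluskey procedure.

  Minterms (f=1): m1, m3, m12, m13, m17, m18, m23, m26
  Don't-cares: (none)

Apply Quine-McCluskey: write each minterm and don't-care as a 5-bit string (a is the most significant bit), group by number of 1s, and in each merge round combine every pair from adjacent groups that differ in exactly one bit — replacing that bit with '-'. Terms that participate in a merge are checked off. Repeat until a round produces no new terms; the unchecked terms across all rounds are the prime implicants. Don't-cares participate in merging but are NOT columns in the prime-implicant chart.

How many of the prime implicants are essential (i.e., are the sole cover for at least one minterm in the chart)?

5

size-2^0 implicants → 00001(✓)  00011(✓)  01100(✓)  01101(✓)  10001(✓)  10010(✓)  10111  11010(✓)
size-2^1 implicants → -0001  000-1  0110-  1-010
Unchecked terms (primes): -0001, 000-1, 0110-, 1-010, 10111
Minterm coverage:
  m1 ⊆ -0001,000-1
  m3 ⊆ 000-1 [E]
  m12 ⊆ 0110- [E]
  m13 ⊆ 0110- [E]
  m17 ⊆ -0001 [E]
  m18 ⊆ 1-010 [E]
  m23 ⊆ 10111 [E]
  m26 ⊆ 1-010 [E]
E = {-0001, 000-1, 0110-, 1-010, 10111}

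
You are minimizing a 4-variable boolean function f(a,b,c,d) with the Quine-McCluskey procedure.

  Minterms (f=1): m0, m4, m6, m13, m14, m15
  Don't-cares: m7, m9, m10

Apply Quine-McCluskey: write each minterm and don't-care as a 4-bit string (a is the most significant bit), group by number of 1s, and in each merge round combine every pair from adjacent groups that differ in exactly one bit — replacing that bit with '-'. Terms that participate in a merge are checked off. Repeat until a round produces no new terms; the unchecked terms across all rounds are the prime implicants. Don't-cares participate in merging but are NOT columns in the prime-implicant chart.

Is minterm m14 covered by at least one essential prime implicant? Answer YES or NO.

Round 0: 0000✓ 0100✓ 0110✓ 0111✓ 1001✓ 1010✓ 1101✓ 1110✓ 1111✓
Round 1: -110✓ -111✓ 0-00 01-0 011-✓ 1-01 1-10 11-1 111-✓
Round 2: -11-
PIs = {-11-, 0-00, 01-0, 1-01, 1-10, 11-1}
Coverage chart:
  m0: 0-00 ←essential
  m4: 0-00,01-0
  m6: -11-,01-0
  m13: 1-01,11-1
  m14: -11-,1-10
  m15: -11-,11-1
Essential: 0-00

NO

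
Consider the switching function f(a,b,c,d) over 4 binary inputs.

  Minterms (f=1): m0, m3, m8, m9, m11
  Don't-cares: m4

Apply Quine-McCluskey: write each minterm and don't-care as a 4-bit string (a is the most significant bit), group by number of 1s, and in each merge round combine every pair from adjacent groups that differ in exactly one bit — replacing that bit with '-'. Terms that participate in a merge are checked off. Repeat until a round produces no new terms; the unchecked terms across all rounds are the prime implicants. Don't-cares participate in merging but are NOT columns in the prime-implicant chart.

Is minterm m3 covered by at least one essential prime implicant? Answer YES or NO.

YES

[col 0] 0000*, 0011*, 0100*, 1000*, 1001*, 1011*
[col 1] -000, -011, 0-00, 10-1, 100-
Prime implicants: -000, -011, 0-00, 10-1, 100-
PI chart (minterm → PIs covering it):
  0 | -000,0-00
  3 | -011  (sole → essential)
  8 | -000,100-
  9 | 10-1,100-
  11 | -011,10-1
Essential prime implicants: -011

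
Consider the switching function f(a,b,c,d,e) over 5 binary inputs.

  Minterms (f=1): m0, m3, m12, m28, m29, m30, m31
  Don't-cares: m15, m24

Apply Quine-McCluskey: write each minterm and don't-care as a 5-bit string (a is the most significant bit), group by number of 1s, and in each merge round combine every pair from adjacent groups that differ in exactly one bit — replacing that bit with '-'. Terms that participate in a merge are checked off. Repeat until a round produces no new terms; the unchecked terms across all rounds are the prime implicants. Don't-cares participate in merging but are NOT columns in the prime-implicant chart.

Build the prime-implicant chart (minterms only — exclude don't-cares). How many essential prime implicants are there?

4

Round 0: 00000 00011 01100✓ 01111✓ 11000✓ 11100✓ 11101✓ 11110✓ 11111✓
Round 1: -1100 -1111 11-00 111-0✓ 111-1✓ 1110-✓ 1111-✓
Round 2: 111--
PIs = {-1100, -1111, 00000, 00011, 11-00, 111--}
Coverage chart:
  m0: 00000 ←essential
  m3: 00011 ←essential
  m12: -1100 ←essential
  m28: -1100,11-00,111--
  m29: 111-- ←essential
  m30: 111-- ←essential
  m31: -1111,111--
Essential: -1100, 00000, 00011, 111--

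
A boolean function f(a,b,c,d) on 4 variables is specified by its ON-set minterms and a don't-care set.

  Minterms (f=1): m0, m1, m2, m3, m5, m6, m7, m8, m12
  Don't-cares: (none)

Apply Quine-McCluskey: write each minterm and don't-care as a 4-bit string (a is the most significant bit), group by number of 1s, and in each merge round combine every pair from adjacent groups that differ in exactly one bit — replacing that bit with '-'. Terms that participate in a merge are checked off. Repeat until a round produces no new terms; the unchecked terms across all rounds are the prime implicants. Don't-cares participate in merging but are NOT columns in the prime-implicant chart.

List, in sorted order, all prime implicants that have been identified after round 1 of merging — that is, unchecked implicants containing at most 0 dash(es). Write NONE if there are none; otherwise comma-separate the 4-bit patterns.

NONE

size-2^0 implicants → 0000(✓)  0001(✓)  0010(✓)  0011(✓)  0101(✓)  0110(✓)  0111(✓)  1000(✓)  1100(✓)
size-2^1 implicants → -000  0-01(✓)  0-10(✓)  0-11(✓)  00-0(✓)  00-1(✓)  000-(✓)  001-(✓)  01-1(✓)  011-(✓)  1-00
size-2^2 implicants → 0--1  0-1-  00--
Unchecked terms (primes): -000, 0--1, 0-1-, 00--, 1-00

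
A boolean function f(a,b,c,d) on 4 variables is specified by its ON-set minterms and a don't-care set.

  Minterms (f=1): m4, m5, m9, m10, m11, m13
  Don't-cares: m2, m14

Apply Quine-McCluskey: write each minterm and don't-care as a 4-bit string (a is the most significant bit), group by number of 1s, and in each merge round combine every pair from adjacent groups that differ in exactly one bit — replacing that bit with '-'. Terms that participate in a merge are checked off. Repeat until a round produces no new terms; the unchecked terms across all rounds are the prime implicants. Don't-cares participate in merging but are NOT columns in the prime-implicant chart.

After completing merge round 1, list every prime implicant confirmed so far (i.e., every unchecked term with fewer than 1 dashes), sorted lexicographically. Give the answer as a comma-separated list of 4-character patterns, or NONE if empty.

NONE

size-2^0 implicants → 0010(✓)  0100(✓)  0101(✓)  1001(✓)  1010(✓)  1011(✓)  1101(✓)  1110(✓)
size-2^1 implicants → -010  -101  010-  1-01  1-10  10-1  101-
Unchecked terms (primes): -010, -101, 010-, 1-01, 1-10, 10-1, 101-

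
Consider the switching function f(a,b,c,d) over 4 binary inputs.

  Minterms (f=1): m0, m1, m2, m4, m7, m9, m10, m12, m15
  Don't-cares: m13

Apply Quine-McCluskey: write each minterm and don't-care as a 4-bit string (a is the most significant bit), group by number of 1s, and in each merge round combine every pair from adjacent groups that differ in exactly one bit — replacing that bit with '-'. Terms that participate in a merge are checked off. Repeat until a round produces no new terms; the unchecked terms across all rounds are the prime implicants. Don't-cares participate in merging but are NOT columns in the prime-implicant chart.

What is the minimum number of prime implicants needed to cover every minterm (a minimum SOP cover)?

5

Round 0: 0000✓ 0001✓ 0010✓ 0100✓ 0111✓ 1001✓ 1010✓ 1100✓ 1101✓ 1111✓
Round 1: -001 -010 -100 -111 0-00 00-0 000- 1-01 11-1 110-
PIs = {-001, -010, -100, -111, 0-00, 00-0, 000-, 1-01, 11-1, 110-}
Coverage chart:
  m0: 0-00,00-0,000-
  m1: -001,000-
  m2: -010,00-0
  m4: -100,0-00
  m7: -111 ←essential
  m9: -001,1-01
  m10: -010 ←essential
  m12: -100,110-
  m15: -111,11-1
Essential: -010, -111
Petrick residual → -001, -100, 0-00
Min cover (5 terms): b'c'd + b'cd' + bc'd' + bcd + a'c'd'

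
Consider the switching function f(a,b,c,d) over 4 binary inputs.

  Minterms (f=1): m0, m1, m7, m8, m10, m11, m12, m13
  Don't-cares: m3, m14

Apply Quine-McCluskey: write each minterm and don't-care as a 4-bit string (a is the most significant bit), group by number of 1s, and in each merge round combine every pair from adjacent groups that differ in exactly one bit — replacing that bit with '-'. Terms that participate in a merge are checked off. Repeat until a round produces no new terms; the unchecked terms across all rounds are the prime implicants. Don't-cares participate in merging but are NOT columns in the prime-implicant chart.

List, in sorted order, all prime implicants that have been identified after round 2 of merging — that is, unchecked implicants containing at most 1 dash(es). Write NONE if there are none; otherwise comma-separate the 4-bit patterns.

[col 0] 0000*, 0001*, 0011*, 0111*, 1000*, 1010*, 1011*, 1100*, 1101*, 1110*
[col 1] -000, -011, 0-11, 00-1, 000-, 1-00*, 1-10*, 10-0*, 101-, 11-0*, 110-
[col 2] 1--0
Prime implicants: -000, -011, 0-11, 00-1, 000-, 1--0, 101-, 110-

-000, -011, 0-11, 00-1, 000-, 101-, 110-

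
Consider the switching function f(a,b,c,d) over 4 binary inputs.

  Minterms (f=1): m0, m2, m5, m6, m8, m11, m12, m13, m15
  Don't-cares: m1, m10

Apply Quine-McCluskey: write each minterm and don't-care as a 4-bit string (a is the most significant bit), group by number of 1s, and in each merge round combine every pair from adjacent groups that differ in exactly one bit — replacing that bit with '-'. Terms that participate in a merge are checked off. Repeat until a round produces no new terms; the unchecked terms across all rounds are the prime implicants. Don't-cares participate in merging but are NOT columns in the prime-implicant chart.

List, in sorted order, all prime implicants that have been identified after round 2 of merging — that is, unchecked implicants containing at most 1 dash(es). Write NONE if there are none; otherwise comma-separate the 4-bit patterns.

-101, 0-01, 0-10, 000-, 1-00, 1-11, 101-, 11-1, 110-

size-2^0 implicants → 0000(✓)  0001(✓)  0010(✓)  0101(✓)  0110(✓)  1000(✓)  1010(✓)  1011(✓)  1100(✓)  1101(✓)  1111(✓)
size-2^1 implicants → -000(✓)  -010(✓)  -101  0-01  0-10  00-0(✓)  000-  1-00  1-11  10-0(✓)  101-  11-1  110-
size-2^2 implicants → -0-0
Unchecked terms (primes): -0-0, -101, 0-01, 0-10, 000-, 1-00, 1-11, 101-, 11-1, 110-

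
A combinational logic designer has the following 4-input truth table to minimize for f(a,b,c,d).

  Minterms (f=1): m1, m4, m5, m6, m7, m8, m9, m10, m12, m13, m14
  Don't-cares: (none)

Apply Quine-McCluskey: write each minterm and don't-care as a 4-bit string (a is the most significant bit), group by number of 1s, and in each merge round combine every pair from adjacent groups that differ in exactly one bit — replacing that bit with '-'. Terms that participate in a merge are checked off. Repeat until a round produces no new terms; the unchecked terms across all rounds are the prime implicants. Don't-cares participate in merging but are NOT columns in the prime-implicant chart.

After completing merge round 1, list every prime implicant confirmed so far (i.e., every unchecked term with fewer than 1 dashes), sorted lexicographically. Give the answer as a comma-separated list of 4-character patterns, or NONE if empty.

[col 0] 0001*, 0100*, 0101*, 0110*, 0111*, 1000*, 1001*, 1010*, 1100*, 1101*, 1110*
[col 1] -001*, -100*, -101*, -110*, 0-01*, 01-0*, 01-1*, 010-*, 011-*, 1-00*, 1-01*, 1-10*, 10-0*, 100-*, 11-0*, 110-*
[col 2] --01, -1-0, -10-, 01--, 1--0, 1-0-
Prime implicants: --01, -1-0, -10-, 01--, 1--0, 1-0-

NONE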